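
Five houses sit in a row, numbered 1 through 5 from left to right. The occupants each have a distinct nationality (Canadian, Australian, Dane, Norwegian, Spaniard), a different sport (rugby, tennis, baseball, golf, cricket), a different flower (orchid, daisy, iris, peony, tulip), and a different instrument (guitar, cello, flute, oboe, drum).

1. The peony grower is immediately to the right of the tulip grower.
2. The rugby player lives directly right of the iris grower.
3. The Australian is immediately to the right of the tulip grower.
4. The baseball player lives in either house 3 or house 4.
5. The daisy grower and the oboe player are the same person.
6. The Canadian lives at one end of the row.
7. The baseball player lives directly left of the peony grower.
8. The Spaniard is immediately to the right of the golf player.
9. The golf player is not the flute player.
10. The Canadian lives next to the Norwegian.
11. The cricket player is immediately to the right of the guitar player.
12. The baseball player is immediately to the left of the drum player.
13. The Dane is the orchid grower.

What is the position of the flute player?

1

The Australian is narrowed to house 4 or 5; consider each.
Placing it in house 4 leads to a contradiction, so it's in house 5.
Clue 3: the tulip grower is in house 4.
By clue 7, the baseball player is in house 4.
From clue 10, the Norwegian must be in house 2.
Clue 12: the drum player is in house 5.
That leaves Canadian as the nationality for house 1.
So house 4 gets Spaniard for nationality.
So house 5 gets peony for flower.
By clue 8, the golf player is in house 3.
The orchid grower is in house 3 (clue 13).
House 3's nationality must be Dane (nothing else left).
The only sport still possible for house 1 is tennis.
So house 5 gets cricket for sport.
By clue 2, the iris grower is in house 1.
Clue 11 places the guitar player in house 4.
House 2's sport must be rugby (nothing else left).
The only flower still possible for house 2 is daisy.
So house 3 gets cello for instrument.
Clue 5 places the oboe player in house 2.
The only instrument still possible for house 1 is flute.
So: house 1 = Canadian/tennis/iris/flute, house 2 = Norwegian/rugby/daisy/oboe, house 3 = Dane/golf/orchid/cello, house 4 = Spaniard/baseball/tulip/guitar, house 5 = Australian/cricket/peony/drum.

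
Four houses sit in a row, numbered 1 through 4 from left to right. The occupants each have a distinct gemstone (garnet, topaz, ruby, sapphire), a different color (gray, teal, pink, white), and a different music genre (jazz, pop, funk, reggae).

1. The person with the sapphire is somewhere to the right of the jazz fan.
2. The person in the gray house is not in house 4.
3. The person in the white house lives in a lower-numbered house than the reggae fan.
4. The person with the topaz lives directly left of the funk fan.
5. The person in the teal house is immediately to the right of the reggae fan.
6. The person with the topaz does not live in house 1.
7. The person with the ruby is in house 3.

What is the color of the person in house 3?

teal

Clue 7 places the person with the ruby in house 3.
That leaves garnet as the gemstone for house 1.
House 4 gemstone: only sapphire fits.
The funk fan is in house 3 (clue 4).
House 2 gemstone: only topaz fits.
So house 2 gets reggae for music genre.
That leaves pop as the music genre for house 4.
The person in the white house is in house 1 (clue 3).
Clue 5 places the person in the teal house in house 3.
So house 4 gets pink for color.
The only music genre still possible for house 1 is jazz.
The only color still possible for house 2 is gray.
So: house 1 = garnet/white/jazz, house 2 = topaz/gray/reggae, house 3 = ruby/teal/funk, house 4 = sapphire/pink/pop.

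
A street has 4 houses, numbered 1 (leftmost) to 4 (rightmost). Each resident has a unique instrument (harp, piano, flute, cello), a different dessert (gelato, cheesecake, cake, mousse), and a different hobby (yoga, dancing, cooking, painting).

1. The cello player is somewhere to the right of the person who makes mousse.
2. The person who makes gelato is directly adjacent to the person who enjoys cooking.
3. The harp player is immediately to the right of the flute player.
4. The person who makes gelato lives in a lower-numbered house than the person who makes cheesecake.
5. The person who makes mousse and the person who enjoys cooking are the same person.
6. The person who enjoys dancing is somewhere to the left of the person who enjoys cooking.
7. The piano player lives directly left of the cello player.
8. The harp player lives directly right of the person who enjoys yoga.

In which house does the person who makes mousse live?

3

That leaves painting as the hobby for house 4.
House 1's instrument must be flute (nothing else left).
The harp player is in house 2 (clue 3).
Clue 8 places the person who enjoys yoga in house 1.
House 3 instrument: only piano fits.
So house 4 gets cello for instrument.
House 2 hobby: only dancing fits.
House 3's hobby must be cooking (nothing else left).
Clue 2 places the person who makes gelato in house 2.
The person who makes mousse is in house 3 (clue 5).
House 1's dessert must be cake (nothing else left).
House 4's dessert must be cheesecake (nothing else left).
So: house 1 = flute/cake/yoga, house 2 = harp/gelato/dancing, house 3 = piano/mousse/cooking, house 4 = cello/cheesecake/painting.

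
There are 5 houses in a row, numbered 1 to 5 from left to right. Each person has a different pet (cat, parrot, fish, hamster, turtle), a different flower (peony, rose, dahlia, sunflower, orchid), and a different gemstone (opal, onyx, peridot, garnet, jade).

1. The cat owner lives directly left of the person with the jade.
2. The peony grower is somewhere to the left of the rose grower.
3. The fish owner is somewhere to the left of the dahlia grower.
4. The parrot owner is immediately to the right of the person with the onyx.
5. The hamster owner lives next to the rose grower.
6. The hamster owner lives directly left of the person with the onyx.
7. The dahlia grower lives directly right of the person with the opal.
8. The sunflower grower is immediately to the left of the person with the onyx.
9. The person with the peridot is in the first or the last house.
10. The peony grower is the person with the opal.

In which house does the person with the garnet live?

House 5's flower must be orchid (nothing else left).
The person with the peridot is narrowed to house 1 or 5; consider each.
Placing it in house 1 leads to a contradiction, so it's in house 5.
The cat owner is narrowed to house 1 or 2 or 3; consider each.
Placing it in house 1 and house 3 leads to a contradiction, so it's in house 2.
By clue 1, the person with the jade is in house 3.
So house 4 gets turtle for pet.
That leaves parrot as the pet for house 5.
The only flower still possible for house 4 is rose.
Clue 3: the fish owner is in house 1.
From clue 4, the person with the onyx must be in house 4.
From clue 5, the hamster owner must be in house 3.
Clue 8: the sunflower grower is in house 3.
The only flower still possible for house 1 is peony.
So house 2 gets dahlia for flower.
From clue 7, the person with the opal must be in house 1.
That leaves garnet as the gemstone for house 2.
So: house 1 = fish/peony/opal, house 2 = cat/dahlia/garnet, house 3 = hamster/sunflower/jade, house 4 = turtle/rose/onyx, house 5 = parrot/orchid/peridot.

2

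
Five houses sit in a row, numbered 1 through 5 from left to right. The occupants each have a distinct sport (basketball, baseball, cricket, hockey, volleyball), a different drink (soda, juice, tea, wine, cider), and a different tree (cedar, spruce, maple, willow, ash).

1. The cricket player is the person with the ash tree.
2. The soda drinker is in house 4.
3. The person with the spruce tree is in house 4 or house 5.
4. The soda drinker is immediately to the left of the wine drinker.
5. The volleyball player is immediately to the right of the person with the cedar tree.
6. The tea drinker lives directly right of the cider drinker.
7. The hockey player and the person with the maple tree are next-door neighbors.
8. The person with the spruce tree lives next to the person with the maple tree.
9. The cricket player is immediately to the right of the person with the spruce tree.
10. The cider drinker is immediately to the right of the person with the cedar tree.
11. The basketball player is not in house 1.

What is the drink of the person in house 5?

wine

Clue 2 places the soda drinker in house 4.
Clue 4 places the wine drinker in house 5.
Clue 9: the cricket player is in house 5.
The person with the spruce tree is in house 4 (clue 9).
House 1 drink: only juice fits.
Clue 1: the person with the ash tree is in house 5.
From clue 6, the tea drinker must be in house 3.
Clue 6: the cider drinker is in house 2.
The person with the cedar tree is in house 1 (clue 10).
So house 1 gets baseball for sport.
House 2's tree must be willow (nothing else left).
That leaves maple as the tree for house 3.
By clue 5, the volleyball player is in house 2.
House 3 sport: only basketball fits.
So house 4 gets hockey for sport.
So: house 1 = baseball/juice/cedar, house 2 = volleyball/cider/willow, house 3 = basketball/tea/maple, house 4 = hockey/soda/spruce, house 5 = cricket/wine/ash.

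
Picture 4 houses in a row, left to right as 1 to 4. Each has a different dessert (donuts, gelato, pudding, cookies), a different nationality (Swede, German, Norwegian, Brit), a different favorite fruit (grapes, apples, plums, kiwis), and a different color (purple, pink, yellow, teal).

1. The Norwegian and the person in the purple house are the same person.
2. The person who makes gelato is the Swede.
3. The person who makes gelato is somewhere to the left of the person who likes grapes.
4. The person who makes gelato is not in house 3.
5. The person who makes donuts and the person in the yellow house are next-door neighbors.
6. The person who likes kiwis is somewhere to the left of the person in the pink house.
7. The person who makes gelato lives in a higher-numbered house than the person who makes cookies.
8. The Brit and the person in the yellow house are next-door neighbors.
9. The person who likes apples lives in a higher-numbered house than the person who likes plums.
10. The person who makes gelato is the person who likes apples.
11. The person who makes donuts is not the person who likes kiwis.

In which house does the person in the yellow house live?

Clue 7: the person who makes gelato is in house 2.
Clue 7: the person who makes cookies is in house 1.
Clue 10 places the person who likes apples in house 2.
The only favorite fruit still possible for house 4 is grapes.
Clue 2: the Swede is in house 2.
Clue 9 places the person who likes plums in house 1.
That leaves kiwis as the favorite fruit for house 3.
Clue 6: the person in the pink house is in house 4.
Clue 11 places the person who makes donuts in house 4.
So house 3 gets pudding for dessert.
By clue 5, the person in the yellow house is in house 3.
Clue 8: the Brit is in house 4.
House 2 color: only teal fits.
The Norwegian is in house 1 (clue 1).
That leaves German as the nationality for house 3.
House 1 color: only purple fits.
So: house 1 = cookies/Norwegian/plums/purple, house 2 = gelato/Swede/apples/teal, house 3 = pudding/German/kiwis/yellow, house 4 = donuts/Brit/grapes/pink.

3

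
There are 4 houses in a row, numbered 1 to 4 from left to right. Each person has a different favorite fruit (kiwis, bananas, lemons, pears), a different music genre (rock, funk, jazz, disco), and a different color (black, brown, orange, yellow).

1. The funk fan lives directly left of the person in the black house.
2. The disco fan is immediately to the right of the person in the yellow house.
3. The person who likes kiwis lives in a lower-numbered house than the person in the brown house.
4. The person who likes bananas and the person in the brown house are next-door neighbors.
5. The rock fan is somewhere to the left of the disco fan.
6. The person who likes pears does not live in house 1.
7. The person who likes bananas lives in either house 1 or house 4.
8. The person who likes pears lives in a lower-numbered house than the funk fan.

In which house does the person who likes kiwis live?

1

From clue 8, the person who likes pears must be in house 2.
By clue 8, the funk fan is in house 3.
The person in the black house is in house 4 (clue 1).
By clue 3, the person who likes kiwis is in house 1.
House 3 favorite fruit: only lemons fits.
The only favorite fruit still possible for house 4 is bananas.
Clue 4 places the person in the brown house in house 3.
House 1's color must be yellow (nothing else left).
House 2's color must be orange (nothing else left).
The disco fan is in house 2 (clue 2).
The rock fan is in house 1 (clue 5).
That leaves jazz as the music genre for house 4.
So: house 1 = kiwis/rock/yellow, house 2 = pears/disco/orange, house 3 = lemons/funk/brown, house 4 = bananas/jazz/black.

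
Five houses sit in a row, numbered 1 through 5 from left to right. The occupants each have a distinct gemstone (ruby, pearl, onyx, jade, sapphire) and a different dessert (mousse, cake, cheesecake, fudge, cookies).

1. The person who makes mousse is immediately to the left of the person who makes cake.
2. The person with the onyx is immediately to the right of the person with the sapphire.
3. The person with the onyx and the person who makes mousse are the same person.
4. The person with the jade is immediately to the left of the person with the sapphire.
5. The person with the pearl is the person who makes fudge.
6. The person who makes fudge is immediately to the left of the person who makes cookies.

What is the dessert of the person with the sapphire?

That leaves ruby as the gemstone for house 5.
The person with the jade is narrowed to house 1 or 2; consider each.
Placing it in house 1 leads to a contradiction, so it's in house 2.
Clue 4: the person with the sapphire is in house 3.
That leaves pearl as the gemstone for house 1.
So house 4 gets onyx for gemstone.
From clue 3, the person who makes mousse must be in house 4.
Clue 5 places the person who makes fudge in house 1.
Clue 6: the person who makes cookies is in house 2.
House 3's dessert must be cheesecake (nothing else left).
That leaves cake as the dessert for house 5.
So: house 1 = pearl/fudge, house 2 = jade/cookies, house 3 = sapphire/cheesecake, house 4 = onyx/mousse, house 5 = ruby/cake.

cheesecake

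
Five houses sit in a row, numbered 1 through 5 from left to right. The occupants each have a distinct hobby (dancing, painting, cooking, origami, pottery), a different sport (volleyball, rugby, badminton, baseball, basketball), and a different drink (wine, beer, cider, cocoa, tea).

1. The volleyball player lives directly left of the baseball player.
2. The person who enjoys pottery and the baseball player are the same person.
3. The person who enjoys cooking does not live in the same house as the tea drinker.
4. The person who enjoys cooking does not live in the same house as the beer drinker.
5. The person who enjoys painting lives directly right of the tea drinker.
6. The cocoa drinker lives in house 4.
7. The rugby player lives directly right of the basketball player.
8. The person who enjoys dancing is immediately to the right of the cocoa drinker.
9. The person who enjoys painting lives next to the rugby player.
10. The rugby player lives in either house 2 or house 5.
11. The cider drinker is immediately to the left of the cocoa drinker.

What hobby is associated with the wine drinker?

cooking

Clue 6: the cocoa drinker is in house 4.
The person who enjoys dancing is in house 5 (clue 8).
From clue 11, the cider drinker must be in house 3.
The person who enjoys painting is in house 3 (clue 9).
From clue 9, the rugby player must be in house 2.
So house 5 gets badminton for sport.
From clue 1, the volleyball player must be in house 3.
From clue 1, the baseball player must be in house 4.
By clue 2, the person who enjoys pottery is in house 4.
Clue 5 places the tea drinker in house 2.
By clue 7, the basketball player is in house 1.
Clue 3 places the person who enjoys cooking in house 1.
Clue 4: the beer drinker is in house 5.
House 2 hobby: only origami fits.
House 1 drink: only wine fits.
So: house 1 = cooking/basketball/wine, house 2 = origami/rugby/tea, house 3 = painting/volleyball/cider, house 4 = pottery/baseball/cocoa, house 5 = dancing/badminton/beer.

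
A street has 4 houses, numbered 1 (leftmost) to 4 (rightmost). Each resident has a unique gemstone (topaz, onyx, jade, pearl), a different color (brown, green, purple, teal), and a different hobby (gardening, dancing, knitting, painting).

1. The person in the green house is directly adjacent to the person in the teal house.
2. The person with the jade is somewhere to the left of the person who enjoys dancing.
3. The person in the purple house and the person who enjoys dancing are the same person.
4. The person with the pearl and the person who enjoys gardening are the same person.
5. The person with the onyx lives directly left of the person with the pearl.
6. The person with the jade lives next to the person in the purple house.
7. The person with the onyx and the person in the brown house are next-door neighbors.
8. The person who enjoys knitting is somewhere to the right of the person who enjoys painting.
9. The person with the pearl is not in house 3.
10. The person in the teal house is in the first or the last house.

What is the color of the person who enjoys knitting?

green

That leaves teal as the color for house 1.
House 1 hobby: only painting fits.
The person in the green house is in house 2 (clue 1).
That leaves purple as the color for house 3.
House 4's color must be brown (nothing else left).
From clue 3, the person who enjoys dancing must be in house 3.
Clue 6: the person with the jade is in house 2.
By clue 7, the person with the onyx is in house 3.
House 1's gemstone must be topaz (nothing else left).
House 4's gemstone must be pearl (nothing else left).
By clue 4, the person who enjoys gardening is in house 4.
The only hobby still possible for house 2 is knitting.
So: house 1 = topaz/teal/painting, house 2 = jade/green/knitting, house 3 = onyx/purple/dancing, house 4 = pearl/brown/gardening.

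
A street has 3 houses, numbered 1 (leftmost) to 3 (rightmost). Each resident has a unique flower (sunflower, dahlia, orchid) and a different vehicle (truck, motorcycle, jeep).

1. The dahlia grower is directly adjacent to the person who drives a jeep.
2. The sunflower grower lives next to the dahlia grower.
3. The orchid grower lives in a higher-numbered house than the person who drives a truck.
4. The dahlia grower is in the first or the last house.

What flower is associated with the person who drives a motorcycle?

orchid

The person who drives a jeep is in house 2 (clue 1).
By clue 2, the sunflower grower is in house 2.
So house 1 gets dahlia for flower.
That leaves orchid as the flower for house 3.
House 3's vehicle must be motorcycle (nothing else left).
House 1 vehicle: only truck fits.
So: house 1 = dahlia/truck, house 2 = sunflower/jeep, house 3 = orchid/motorcycle.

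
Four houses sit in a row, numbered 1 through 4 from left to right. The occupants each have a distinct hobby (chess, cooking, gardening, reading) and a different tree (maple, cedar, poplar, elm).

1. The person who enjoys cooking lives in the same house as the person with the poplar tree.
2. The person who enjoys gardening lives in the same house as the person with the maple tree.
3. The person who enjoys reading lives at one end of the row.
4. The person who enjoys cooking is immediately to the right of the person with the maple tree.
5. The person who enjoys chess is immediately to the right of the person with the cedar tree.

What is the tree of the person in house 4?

poplar

The person who enjoys reading is narrowed to house 1 or 4; consider each.
Placing it in house 4 leads to a contradiction, so it's in house 1.
The person who enjoys cooking is narrowed to house 3 or 4; consider each.
Placing it in house 3 leads to a contradiction, so it's in house 4.
Clue 1 places the person with the poplar tree in house 4.
From clue 4, the person with the maple tree must be in house 3.
From clue 2, the person who enjoys gardening must be in house 3.
That leaves chess as the hobby for house 2.
The person with the cedar tree is in house 1 (clue 5).
That leaves elm as the tree for house 2.
So: house 1 = reading/cedar, house 2 = chess/elm, house 3 = gardening/maple, house 4 = cooking/poplar.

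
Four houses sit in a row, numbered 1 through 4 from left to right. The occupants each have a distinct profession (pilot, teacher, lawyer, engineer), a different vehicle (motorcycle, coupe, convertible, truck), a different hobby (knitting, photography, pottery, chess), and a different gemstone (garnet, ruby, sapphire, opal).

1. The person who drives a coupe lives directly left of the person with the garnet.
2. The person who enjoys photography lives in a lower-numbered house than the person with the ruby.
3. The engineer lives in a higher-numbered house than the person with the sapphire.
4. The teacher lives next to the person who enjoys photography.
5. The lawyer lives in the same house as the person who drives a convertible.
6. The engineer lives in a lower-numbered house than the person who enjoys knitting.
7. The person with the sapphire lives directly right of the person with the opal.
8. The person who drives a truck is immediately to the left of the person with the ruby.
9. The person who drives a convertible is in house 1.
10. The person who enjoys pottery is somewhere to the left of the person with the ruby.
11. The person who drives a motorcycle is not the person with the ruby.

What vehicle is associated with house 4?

Clue 9 places the person who drives a convertible in house 1.
That leaves motorcycle as the vehicle for house 4.
That leaves opal as the gemstone for house 1.
From clue 3, the engineer must be in house 3.
Clue 3 places the person with the sapphire in house 2.
Clue 5 places the lawyer in house 1.
From clue 6, the person who enjoys knitting must be in house 4.
Clue 11 places the person with the ruby in house 3.
So house 4 gets garnet for gemstone.
From clue 1, the person who drives a coupe must be in house 3.
Clue 4 places the teacher in house 2.
Clue 4: the person who enjoys photography is in house 1.
Clue 8: the person who drives a truck is in house 2.
That leaves pilot as the profession for house 4.
The only hobby still possible for house 2 is pottery.
So house 3 gets chess for hobby.
So: house 1 = lawyer/convertible/photography/opal, house 2 = teacher/truck/pottery/sapphire, house 3 = engineer/coupe/chess/ruby, house 4 = pilot/motorcycle/knitting/garnet.

motorcycle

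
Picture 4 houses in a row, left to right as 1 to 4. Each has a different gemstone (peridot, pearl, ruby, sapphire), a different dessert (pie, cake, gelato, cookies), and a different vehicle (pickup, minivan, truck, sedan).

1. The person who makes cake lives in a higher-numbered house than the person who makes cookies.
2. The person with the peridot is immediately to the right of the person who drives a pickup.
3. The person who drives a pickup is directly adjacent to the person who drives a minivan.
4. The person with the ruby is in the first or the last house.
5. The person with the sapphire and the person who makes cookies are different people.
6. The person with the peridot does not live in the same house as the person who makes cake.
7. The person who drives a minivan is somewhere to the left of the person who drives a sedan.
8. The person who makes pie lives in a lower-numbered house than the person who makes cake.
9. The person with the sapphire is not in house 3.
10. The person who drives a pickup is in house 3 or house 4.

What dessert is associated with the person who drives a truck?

From clue 10, the person who drives a pickup must be in house 3.
The person with the peridot is in house 4 (clue 2).
By clue 3, the person who drives a minivan is in house 2.
From clue 7, the person who drives a sedan must be in house 4.
House 1 gemstone: only ruby fits.
House 2's gemstone must be sapphire (nothing else left).
House 3's gemstone must be pearl (nothing else left).
The only dessert still possible for house 4 is gelato.
House 1 vehicle: only truck fits.
Clue 5 places the person who makes cookies in house 1.
House 3 dessert: only cake fits.
House 2's dessert must be pie (nothing else left).
So: house 1 = ruby/cookies/truck, house 2 = sapphire/pie/minivan, house 3 = pearl/cake/pickup, house 4 = peridot/gelato/sedan.

cookies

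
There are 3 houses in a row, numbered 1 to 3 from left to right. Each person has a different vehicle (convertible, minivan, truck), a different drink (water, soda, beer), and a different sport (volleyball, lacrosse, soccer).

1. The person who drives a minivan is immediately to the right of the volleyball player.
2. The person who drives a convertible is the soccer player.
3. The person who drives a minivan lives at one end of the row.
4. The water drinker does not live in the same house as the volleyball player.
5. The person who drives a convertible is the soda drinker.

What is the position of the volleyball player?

2

From clue 3, the person who drives a minivan must be in house 3.
Clue 1: the volleyball player is in house 2.
So house 1 gets soccer for sport.
So house 3 gets lacrosse for sport.
The person who drives a convertible is in house 1 (clue 2).
By clue 5, the soda drinker is in house 1.
That leaves truck as the vehicle for house 2.
House 2's drink must be beer (nothing else left).
House 3 drink: only water fits.
So: house 1 = convertible/soda/soccer, house 2 = truck/beer/volleyball, house 3 = minivan/water/lacrosse.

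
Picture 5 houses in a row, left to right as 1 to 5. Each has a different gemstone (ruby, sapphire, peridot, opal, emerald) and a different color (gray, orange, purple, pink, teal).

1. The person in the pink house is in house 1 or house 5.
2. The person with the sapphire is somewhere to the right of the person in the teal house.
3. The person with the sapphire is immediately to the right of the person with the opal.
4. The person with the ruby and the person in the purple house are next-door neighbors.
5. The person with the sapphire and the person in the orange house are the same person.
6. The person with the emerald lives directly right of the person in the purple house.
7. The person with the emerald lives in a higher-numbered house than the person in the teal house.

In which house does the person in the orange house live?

The person in the pink house is narrowed to house 1 or 5; consider each.
Placing it in house 1 leads to a contradiction, so it's in house 5.
The person with the opal is narrowed to house 1 or 2 or 3; consider each.
Placing it in house 2 and house 3 leads to a contradiction, so it's in house 1.
Clue 3 places the person with the sapphire in house 2.
Clue 5: the person in the orange house is in house 2.
The person in the teal house is in house 1 (clue 2).
The person with the emerald is narrowed to house 4 or 5; consider each.
Placing it in house 4 leads to a contradiction, so it's in house 5.
Clue 6 places the person in the purple house in house 4.
House 3 color: only gray fits.
Clue 4 places the person with the ruby in house 3.
So house 4 gets peridot for gemstone.
So: house 1 = opal/teal, house 2 = sapphire/orange, house 3 = ruby/gray, house 4 = peridot/purple, house 5 = emerald/pink.

2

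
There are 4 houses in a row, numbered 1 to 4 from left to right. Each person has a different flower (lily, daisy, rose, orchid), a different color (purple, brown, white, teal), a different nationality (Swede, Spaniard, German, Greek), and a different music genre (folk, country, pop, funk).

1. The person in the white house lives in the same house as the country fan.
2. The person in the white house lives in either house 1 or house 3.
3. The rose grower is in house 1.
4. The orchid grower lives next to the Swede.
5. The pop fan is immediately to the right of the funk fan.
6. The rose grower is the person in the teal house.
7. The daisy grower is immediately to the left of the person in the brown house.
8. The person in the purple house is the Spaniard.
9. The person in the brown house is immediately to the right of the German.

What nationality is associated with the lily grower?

Greek

Clue 3 places the rose grower in house 1.
By clue 6, the person in the teal house is in house 1.
Clue 1 places the country fan in house 3.
House 2 color: only purple fits.
That leaves white as the color for house 3.
House 4's color must be brown (nothing else left).
Clue 5 places the pop fan in house 2.
From clue 5, the funk fan must be in house 1.
Clue 7: the daisy grower is in house 3.
By clue 8, the Spaniard is in house 2.
Clue 9 places the German in house 3.
House 4 music genre: only folk fits.
The orchid grower is in house 2 (clue 4).
By clue 4, the Swede is in house 1.
So house 4 gets lily for flower.
House 4's nationality must be Greek (nothing else left).
So: house 1 = rose/teal/Swede/funk, house 2 = orchid/purple/Spaniard/pop, house 3 = daisy/white/German/country, house 4 = lily/brown/Greek/folk.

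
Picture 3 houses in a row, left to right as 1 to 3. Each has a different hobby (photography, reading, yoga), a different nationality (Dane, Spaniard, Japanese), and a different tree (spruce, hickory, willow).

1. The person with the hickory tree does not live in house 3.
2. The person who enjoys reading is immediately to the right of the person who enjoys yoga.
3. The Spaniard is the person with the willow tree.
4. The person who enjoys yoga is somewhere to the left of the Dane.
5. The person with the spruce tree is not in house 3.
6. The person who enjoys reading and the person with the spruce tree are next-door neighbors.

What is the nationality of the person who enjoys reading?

So house 3 gets willow for tree.
The Spaniard is in house 3 (clue 3).
House 1 nationality: only Japanese fits.
So house 2 gets Dane for nationality.
By clue 4, the person who enjoys yoga is in house 1.
Clue 2 places the person who enjoys reading in house 2.
From clue 6, the person with the spruce tree must be in house 1.
House 3 hobby: only photography fits.
House 2's tree must be hickory (nothing else left).
So: house 1 = yoga/Japanese/spruce, house 2 = reading/Dane/hickory, house 3 = photography/Spaniard/willow.

Dane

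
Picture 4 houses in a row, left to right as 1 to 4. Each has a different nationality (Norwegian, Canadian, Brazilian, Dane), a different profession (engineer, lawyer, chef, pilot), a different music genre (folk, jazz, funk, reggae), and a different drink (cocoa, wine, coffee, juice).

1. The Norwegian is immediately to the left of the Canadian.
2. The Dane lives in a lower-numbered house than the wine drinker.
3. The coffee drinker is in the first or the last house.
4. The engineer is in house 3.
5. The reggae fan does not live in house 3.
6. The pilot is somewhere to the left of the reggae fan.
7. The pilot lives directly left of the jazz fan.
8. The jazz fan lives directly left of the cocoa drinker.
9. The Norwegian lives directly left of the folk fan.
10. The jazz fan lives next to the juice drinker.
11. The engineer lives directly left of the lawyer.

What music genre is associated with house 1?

funk

By clue 4, the engineer is in house 3.
From clue 11, the lawyer must be in house 4.
House 1 music genre: only funk fits.
The chef is narrowed to house 1 or 2; consider each.
Placing it in house 1 leads to a contradiction, so it's in house 2.
House 1 profession: only pilot fits.
By clue 7, the jazz fan is in house 2.
Clue 8 places the cocoa drinker in house 3.
The only music genre still possible for house 3 is folk.
That leaves reggae as the music genre for house 4.
The only drink still possible for house 1 is juice.
The only drink still possible for house 2 is wine.
House 4's drink must be coffee (nothing else left).
By clue 2, the Dane is in house 1.
By clue 9, the Norwegian is in house 2.
By clue 1, the Canadian is in house 3.
That leaves Brazilian as the nationality for house 4.
So: house 1 = Dane/pilot/funk/juice, house 2 = Norwegian/chef/jazz/wine, house 3 = Canadian/engineer/folk/cocoa, house 4 = Brazilian/lawyer/reggae/coffee.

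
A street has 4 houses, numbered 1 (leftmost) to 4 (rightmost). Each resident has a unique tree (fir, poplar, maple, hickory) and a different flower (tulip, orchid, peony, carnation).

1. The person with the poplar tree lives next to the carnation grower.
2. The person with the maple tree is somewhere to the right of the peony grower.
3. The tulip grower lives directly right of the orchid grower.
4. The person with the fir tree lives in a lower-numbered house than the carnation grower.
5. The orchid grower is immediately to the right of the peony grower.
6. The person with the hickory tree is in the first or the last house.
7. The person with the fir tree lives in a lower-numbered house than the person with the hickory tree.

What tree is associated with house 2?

maple

By clue 7, the person with the hickory tree is in house 4.
The only flower still possible for house 1 is peony.
By clue 5, the orchid grower is in house 2.
From clue 3, the tulip grower must be in house 3.
House 1 tree: only fir fits.
The only flower still possible for house 4 is carnation.
From clue 1, the person with the poplar tree must be in house 3.
House 2 tree: only maple fits.
So: house 1 = fir/peony, house 2 = maple/orchid, house 3 = poplar/tulip, house 4 = hickory/carnation.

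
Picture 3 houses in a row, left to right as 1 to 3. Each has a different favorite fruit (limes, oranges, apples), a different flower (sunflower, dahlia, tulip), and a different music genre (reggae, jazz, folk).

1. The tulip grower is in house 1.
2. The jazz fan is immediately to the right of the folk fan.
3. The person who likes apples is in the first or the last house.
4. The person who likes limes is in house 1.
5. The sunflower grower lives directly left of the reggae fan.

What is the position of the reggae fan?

The tulip grower is in house 1 (clue 1).
The person who likes limes is in house 1 (clue 4).
House 2 favorite fruit: only oranges fits.
House 3 favorite fruit: only apples fits.
That leaves dahlia as the flower for house 3.
That leaves folk as the music genre for house 1.
Clue 2: the jazz fan is in house 2.
Clue 5: the reggae fan is in house 3.
The only flower still possible for house 2 is sunflower.
So: house 1 = limes/tulip/folk, house 2 = oranges/sunflower/jazz, house 3 = apples/dahlia/reggae.

3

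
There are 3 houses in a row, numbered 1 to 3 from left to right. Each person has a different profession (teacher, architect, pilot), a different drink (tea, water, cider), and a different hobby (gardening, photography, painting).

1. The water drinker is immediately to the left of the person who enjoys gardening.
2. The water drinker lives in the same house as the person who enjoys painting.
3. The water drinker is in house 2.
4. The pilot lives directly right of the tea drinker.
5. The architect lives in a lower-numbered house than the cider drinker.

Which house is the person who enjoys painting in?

2

The water drinker is in house 2 (clue 3).
So house 1 gets tea for drink.
That leaves cider as the drink for house 3.
From clue 1, the person who enjoys gardening must be in house 3.
The person who enjoys painting is in house 2 (clue 2).
The pilot is in house 2 (clue 4).
That leaves teacher as the profession for house 3.
House 1's hobby must be photography (nothing else left).
The only profession still possible for house 1 is architect.
So: house 1 = architect/tea/photography, house 2 = pilot/water/painting, house 3 = teacher/cider/gardening.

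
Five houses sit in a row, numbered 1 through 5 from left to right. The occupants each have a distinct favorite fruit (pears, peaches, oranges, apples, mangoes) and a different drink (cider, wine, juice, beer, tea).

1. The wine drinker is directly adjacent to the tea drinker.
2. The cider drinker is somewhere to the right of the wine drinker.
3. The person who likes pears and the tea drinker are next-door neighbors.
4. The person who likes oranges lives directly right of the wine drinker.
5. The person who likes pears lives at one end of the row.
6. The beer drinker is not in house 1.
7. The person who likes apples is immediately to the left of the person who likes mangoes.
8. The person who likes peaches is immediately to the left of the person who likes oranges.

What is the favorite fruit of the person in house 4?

The person who likes oranges is narrowed to house 2 or 4; consider each.
Placing it in house 2 leads to a contradiction, so it's in house 4.
Clue 4 places the wine drinker in house 3.
From clue 8, the person who likes peaches must be in house 3.
The only drink still possible for house 1 is juice.
The person who likes apples is in house 1 (clue 7).
The person who likes mangoes is in house 2 (clue 7).
So house 5 gets pears for favorite fruit.
By clue 3, the tea drinker is in house 4.
So house 2 gets beer for drink.
So house 5 gets cider for drink.
So: house 1 = apples/juice, house 2 = mangoes/beer, house 3 = peaches/wine, house 4 = oranges/tea, house 5 = pears/cider.

oranges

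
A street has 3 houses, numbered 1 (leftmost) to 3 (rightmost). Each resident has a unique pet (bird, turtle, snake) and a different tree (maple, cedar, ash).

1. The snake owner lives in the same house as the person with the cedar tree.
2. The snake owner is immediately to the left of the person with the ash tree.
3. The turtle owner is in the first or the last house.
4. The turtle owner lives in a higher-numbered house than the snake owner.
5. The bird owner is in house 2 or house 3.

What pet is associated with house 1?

By clue 4, the turtle owner is in house 3.
So house 1 gets snake for pet.
House 2's pet must be bird (nothing else left).
The person with the cedar tree is in house 1 (clue 1).
Clue 2: the person with the ash tree is in house 2.
House 3 tree: only maple fits.
So: house 1 = snake/cedar, house 2 = bird/ash, house 3 = turtle/maple.

snake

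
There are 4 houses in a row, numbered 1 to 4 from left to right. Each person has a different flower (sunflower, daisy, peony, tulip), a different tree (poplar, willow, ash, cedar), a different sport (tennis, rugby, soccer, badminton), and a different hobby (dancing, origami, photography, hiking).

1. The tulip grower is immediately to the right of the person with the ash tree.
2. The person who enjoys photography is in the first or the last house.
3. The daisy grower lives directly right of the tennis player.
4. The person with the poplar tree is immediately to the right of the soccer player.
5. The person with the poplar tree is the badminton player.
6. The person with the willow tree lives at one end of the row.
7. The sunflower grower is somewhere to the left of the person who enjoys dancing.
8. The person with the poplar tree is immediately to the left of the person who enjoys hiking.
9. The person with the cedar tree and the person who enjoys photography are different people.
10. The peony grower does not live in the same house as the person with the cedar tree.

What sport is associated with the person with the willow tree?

So house 4 gets rugby for sport.
The person with the poplar tree is narrowed to house 2 or 3; consider each.
Placing it in house 3 leads to a contradiction, so it's in house 2.
By clue 4, the soccer player is in house 1.
Clue 5: the badminton player is in house 2.
From clue 8, the person who enjoys hiking must be in house 3.
That leaves tennis as the sport for house 3.
Clue 3 places the daisy grower in house 4.
House 2 flower: only tulip fits.
The person with the ash tree is in house 1 (clue 1).
So house 3 gets cedar for tree.
So house 4 gets willow for tree.
Clue 10: the peony grower is in house 1.
House 3's flower must be sunflower (nothing else left).
The person who enjoys dancing is in house 4 (clue 7).
That leaves photography as the hobby for house 1.
That leaves origami as the hobby for house 2.
So: house 1 = peony/ash/soccer/photography, house 2 = tulip/poplar/badminton/origami, house 3 = sunflower/cedar/tennis/hiking, house 4 = daisy/willow/rugby/dancing.

rugby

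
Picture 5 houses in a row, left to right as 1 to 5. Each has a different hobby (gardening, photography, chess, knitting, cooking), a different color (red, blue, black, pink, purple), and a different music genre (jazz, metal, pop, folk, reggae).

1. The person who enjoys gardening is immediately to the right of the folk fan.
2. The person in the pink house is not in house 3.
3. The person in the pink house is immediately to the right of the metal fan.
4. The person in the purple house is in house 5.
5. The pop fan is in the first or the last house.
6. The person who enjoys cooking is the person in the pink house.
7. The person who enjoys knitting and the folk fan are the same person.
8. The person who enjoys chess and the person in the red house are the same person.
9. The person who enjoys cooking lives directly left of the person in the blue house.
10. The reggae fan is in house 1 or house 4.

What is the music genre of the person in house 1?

metal

By clue 4, the person in the purple house is in house 5.
From clue 9, the person who enjoys cooking must be in house 2.
House 3 color: only blue fits.
By clue 6, the person in the pink house is in house 2.
House 2's music genre must be jazz (nothing else left).
House 5 music genre: only pop fits.
The metal fan is in house 1 (clue 3).
That leaves folk as the music genre for house 3.
That leaves reggae as the music genre for house 4.
Clue 1: the person who enjoys gardening is in house 4.
By clue 7, the person who enjoys knitting is in house 3.
So house 1 gets chess for hobby.
So house 5 gets photography for hobby.
Clue 8 places the person in the red house in house 1.
That leaves black as the color for house 4.
So: house 1 = chess/red/metal, house 2 = cooking/pink/jazz, house 3 = knitting/blue/folk, house 4 = gardening/black/reggae, house 5 = photography/purple/pop.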